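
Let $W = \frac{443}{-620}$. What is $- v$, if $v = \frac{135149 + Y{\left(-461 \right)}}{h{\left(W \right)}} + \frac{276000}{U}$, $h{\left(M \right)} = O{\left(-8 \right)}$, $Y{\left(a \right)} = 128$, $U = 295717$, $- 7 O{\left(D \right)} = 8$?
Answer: $\frac{280023752263}{2365736} \approx 1.1837 \cdot 10^{5}$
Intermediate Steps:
$O{\left(D \right)} = - \frac{8}{7}$ ($O{\left(D \right)} = \left(- \frac{1}{7}\right) 8 = - \frac{8}{7}$)
$W = - \frac{443}{620}$ ($W = 443 \left(- \frac{1}{620}\right) = - \frac{443}{620} \approx -0.71452$)
$h{\left(M \right)} = - \frac{8}{7}$
$v = - \frac{280023752263}{2365736}$ ($v = \frac{135149 + 128}{- \frac{8}{7}} + \frac{276000}{295717} = 135277 \left(- \frac{7}{8}\right) + 276000 \cdot \frac{1}{295717} = - \frac{946939}{8} + \frac{276000}{295717} = - \frac{280023752263}{2365736} \approx -1.1837 \cdot 10^{5}$)
$- v = \left(-1\right) \left(- \frac{280023752263}{2365736}\right) = \frac{280023752263}{2365736}$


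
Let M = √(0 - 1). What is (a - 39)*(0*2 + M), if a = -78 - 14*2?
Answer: -145*I ≈ -145.0*I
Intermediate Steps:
M = I (M = √(-1) = I ≈ 1.0*I)
a = -106 (a = -78 - 28 = -106)
(a - 39)*(0*2 + M) = (-106 - 39)*(0*2 + I) = -145*(0 + I) = -145*I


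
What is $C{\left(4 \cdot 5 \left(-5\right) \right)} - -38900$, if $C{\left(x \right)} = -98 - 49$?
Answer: $38753$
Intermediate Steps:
$C{\left(x \right)} = -147$
$C{\left(4 \cdot 5 \left(-5\right) \right)} - -38900 = -147 - -38900 = -147 + 38900 = 38753$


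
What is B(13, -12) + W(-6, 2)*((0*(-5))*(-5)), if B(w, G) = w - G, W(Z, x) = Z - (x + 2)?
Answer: 25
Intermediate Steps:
W(Z, x) = -2 + Z - x (W(Z, x) = Z - (2 + x) = Z + (-2 - x) = -2 + Z - x)
B(13, -12) + W(-6, 2)*((0*(-5))*(-5)) = (13 - 1*(-12)) + (-2 - 6 - 1*2)*((0*(-5))*(-5)) = (13 + 12) + (-2 - 6 - 2)*(0*(-5)) = 25 - 10*0 = 25 + 0 = 25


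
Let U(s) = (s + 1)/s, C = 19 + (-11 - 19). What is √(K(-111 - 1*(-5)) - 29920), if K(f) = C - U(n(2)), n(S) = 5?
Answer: 3*I*√83145/5 ≈ 173.01*I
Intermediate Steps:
C = -11 (C = 19 - 30 = -11)
U(s) = (1 + s)/s
K(f) = -61/5 (K(f) = -11 - (1 + 5)/5 = -11 - 6/5 = -61/5)
√(K(-111 - 1*(-5)) - 29920) = √(-61/5 - 29920) = √(-149661/5) = 3*I*√83145/5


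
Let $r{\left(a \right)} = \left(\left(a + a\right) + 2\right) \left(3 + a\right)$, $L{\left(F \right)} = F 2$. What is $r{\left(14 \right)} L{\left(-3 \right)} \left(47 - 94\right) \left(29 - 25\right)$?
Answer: $575280$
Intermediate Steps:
$L{\left(F \right)} = 2 F$
$r{\left(a \right)} = \left(2 + 2 a\right) \left(3 + a\right)$ ($r{\left(a \right)} = \left(2 a + 2\right) \left(3 + a\right) = \left(2 + 2 a\right) \left(3 + a\right)$)
$r{\left(14 \right)} L{\left(-3 \right)} \left(47 - 94\right) \left(29 - 25\right) = \left(6 + 2 \cdot 14^{2} + 8 \cdot 14\right) 2 \left(-3\right) \left(47 - 94\right) \left(29 - 25\right) = \left(6 + 2 \cdot 196 + 112\right) \left(-6\right) \left(\left(-47\right) 4\right) = \left(6 + 392 + 112\right) \left(-6\right) \left(-188\right) = 510 \left(-6\right) \left(-188\right) = \left(-3060\right) \left(-188\right) = 575280$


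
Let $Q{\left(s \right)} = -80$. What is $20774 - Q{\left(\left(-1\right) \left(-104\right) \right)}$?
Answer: $20854$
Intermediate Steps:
$20774 - Q{\left(\left(-1\right) \left(-104\right) \right)} = 20774 - -80 = 20774 + 80 = 20854$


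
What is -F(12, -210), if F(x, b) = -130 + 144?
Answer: -14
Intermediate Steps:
F(x, b) = 14
-F(12, -210) = -1*14 = -14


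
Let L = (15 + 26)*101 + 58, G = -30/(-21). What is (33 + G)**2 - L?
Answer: -147670/49 ≈ -3013.7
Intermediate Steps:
G = 10/7 (G = -30*(-1/21) = 10/7 ≈ 1.4286)
L = 4199 (L = 41*101 + 58 = 4141 + 58 = 4199)
(33 + G)**2 - L = (33 + 10/7)**2 - 1*4199 = (241/7)**2 - 4199 = 58081/49 - 4199 = -147670/49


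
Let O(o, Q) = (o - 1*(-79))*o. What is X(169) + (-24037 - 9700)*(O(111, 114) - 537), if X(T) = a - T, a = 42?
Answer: -693396688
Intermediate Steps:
X(T) = 42 - T
O(o, Q) = o*(79 + o) (O(o, Q) = (o + 79)*o = (79 + o)*o = o*(79 + o))
X(169) + (-24037 - 9700)*(O(111, 114) - 537) = (42 - 1*169) + (-24037 - 9700)*(111*(79 + 111) - 537) = (42 - 169) - 33737*(111*190 - 537) = -127 - 33737*(21090 - 537) = -127 - 33737*20553 = -127 - 693396561 = -693396688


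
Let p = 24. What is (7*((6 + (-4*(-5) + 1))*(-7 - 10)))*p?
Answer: -77112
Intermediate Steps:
(7*((6 + (-4*(-5) + 1))*(-7 - 10)))*p = (7*((6 + (-4*(-5) + 1))*(-7 - 10)))*24 = (7*((6 + (20 + 1))*(-17)))*24 = (7*((6 + 21)*(-17)))*24 = (7*(27*(-17)))*24 = (7*(-459))*24 = -3213*24 = -77112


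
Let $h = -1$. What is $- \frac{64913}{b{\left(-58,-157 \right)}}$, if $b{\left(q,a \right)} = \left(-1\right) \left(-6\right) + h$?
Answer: $- \frac{64913}{5} \approx -12983.0$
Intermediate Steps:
$b{\left(q,a \right)} = 5$ ($b{\left(q,a \right)} = \left(-1\right) \left(-6\right) - 1 = 6 - 1 = 5$)
$- \frac{64913}{b{\left(-58,-157 \right)}} = - \frac{64913}{5}$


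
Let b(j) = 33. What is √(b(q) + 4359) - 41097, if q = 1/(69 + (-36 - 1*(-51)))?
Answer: -41097 + 6*√122 ≈ -41031.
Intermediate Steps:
q = 1/84 (q = 1/(69 + (-36 + 51)) = 1/(69 + 15) = 1/84 ≈ 0.011905)
√(b(q) + 4359) - 41097 = √(33 + 4359) - 41097 = √4392 - 41097 = 6*√122 - 41097 = -41097 + 6*√122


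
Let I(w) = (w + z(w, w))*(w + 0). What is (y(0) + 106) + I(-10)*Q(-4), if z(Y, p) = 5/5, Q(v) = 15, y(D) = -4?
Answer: 1452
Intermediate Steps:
z(Y, p) = 1 (z(Y, p) = 5*(1/5) = 1)
I(w) = w*(1 + w) (I(w) = (w + 1)*(w + 0) = (1 + w)*w = w*(1 + w))
(y(0) + 106) + I(-10)*Q(-4) = (-4 + 106) - 10*(1 - 10)*15 = 102 - 10*(-9)*15 = 102 + 90*15 = 102 + 1350 = 1452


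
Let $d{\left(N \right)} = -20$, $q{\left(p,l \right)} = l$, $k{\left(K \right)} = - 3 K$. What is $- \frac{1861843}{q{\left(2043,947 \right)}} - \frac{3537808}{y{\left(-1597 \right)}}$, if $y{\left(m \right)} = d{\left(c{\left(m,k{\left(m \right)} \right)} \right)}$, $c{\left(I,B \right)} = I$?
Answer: $\frac{828266829}{4735} \approx 1.7492 \cdot 10^{5}$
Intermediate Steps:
$y{\left(m \right)} = -20$
$- \frac{1861843}{q{\left(2043,947 \right)}} - \frac{3537808}{y{\left(-1597 \right)}} = - \frac{1861843}{947} - \frac{3537808}{-20} = \left(-1861843\right) \frac{1}{947} - - \frac{884452}{5} = - \frac{1861843}{947} + \frac{884452}{5} = \frac{828266829}{4735}$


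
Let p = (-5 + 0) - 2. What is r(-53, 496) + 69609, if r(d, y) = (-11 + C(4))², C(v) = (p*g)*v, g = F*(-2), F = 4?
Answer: 114978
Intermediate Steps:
p = -7 (p = -5 - 2 = -7)
g = -8 (g = 4*(-2) = -8)
C(v) = 56*v (C(v) = (-7*(-8))*v = 56*v)
r(d, y) = 45369 (r(d, y) = (-11 + 56*4)² = (-11 + 224)² = 213² = 45369)
r(-53, 496) + 69609 = 45369 + 69609 = 114978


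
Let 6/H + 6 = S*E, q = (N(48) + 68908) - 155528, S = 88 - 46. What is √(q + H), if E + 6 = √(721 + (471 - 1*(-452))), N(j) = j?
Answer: √(3722597 - 1212008*√411)/√(-43 + 14*√411) ≈ 294.23*I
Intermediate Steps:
S = 42
E = -6 + 2*√411 (E = -6 + √(721 + (471 - 1*(-452))) = -6 + √(721 + (471 + 452)) = -6 + √(721 + 923) = -6 + √1644 = -6 + 2*√411 ≈ 34.546)
q = -86572 (q = (48 + 68908) - 155528 = 68956 - 155528 = -86572)
H = 6/(-258 + 84*√411) (H = 6/(-6 + 42*(-6 + 2*√411)) = 6/(-6 + (-252 + 84*√411)) = 6/(-258 + 84*√411) ≈ 0.0041524)
√(q + H) = √(-86572 + (43/78707 + 14*√411/78707)) = √(-6813822361/78707 + 14*√411/78707)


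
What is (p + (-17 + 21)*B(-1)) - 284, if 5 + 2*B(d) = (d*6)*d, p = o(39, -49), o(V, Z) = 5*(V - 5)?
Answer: -112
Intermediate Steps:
o(V, Z) = -25 + 5*V (o(V, Z) = 5*(-5 + V) = -25 + 5*V)
p = 170 (p = -25 + 5*39 = -25 + 195 = 170)
B(d) = -5/2 + 3*d**2 (B(d) = -5/2 + ((d*6)*d)/2 = -5/2 + ((6*d)*d)/2 = -5/2 + (6*d**2)/2 = -5/2 + 3*d**2)
(p + (-17 + 21)*B(-1)) - 284 = (170 + (-17 + 21)*(-5/2 + 3*(-1)**2)) - 284 = (170 + 4*(-5/2 + 3*1)) - 284 = (170 + 4*(-5/2 + 3)) - 284 = (170 + 4*(1/2)) - 284 = (170 + 2) - 284 = 172 - 284 = -112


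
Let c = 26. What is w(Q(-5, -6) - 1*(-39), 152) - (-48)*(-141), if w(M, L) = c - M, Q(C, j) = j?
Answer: -6775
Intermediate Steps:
w(M, L) = 26 - M
w(Q(-5, -6) - 1*(-39), 152) - (-48)*(-141) = (26 - (-6 - 1*(-39))) - (-48)*(-141) = (26 - (-6 + 39)) - 1*6768 = (26 - 1*33) - 6768 = (26 - 33) - 6768 = -7 - 6768 = -6775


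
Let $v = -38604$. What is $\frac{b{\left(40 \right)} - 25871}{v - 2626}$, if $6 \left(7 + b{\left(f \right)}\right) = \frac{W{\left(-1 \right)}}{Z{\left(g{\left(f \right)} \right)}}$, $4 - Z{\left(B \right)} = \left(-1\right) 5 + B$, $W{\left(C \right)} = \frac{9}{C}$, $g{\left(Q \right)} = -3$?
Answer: $\frac{5915}{9424} \approx 0.62765$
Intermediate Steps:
$Z{\left(B \right)} = 9 - B$ ($Z{\left(B \right)} = 4 - \left(\left(-1\right) 5 + B\right) = 4 - \left(-5 + B\right) = 9 - B$)
$b{\left(f \right)} = - \frac{57}{8}$ ($b{\left(f \right)} = -7 + \frac{\frac{9}{-1} \frac{1}{9 - -3}}{6} = -7 + \frac{9 \left(-1\right) \frac{1}{9 + 3}}{6} = -7 + \frac{\left(-9\right) \frac{1}{12}}{6} = -7 + \frac{1}{6} \left(- \frac{3}{4}\right) = -7 - \frac{1}{8} = - \frac{57}{8}$)
$\frac{b{\left(40 \right)} - 25871}{v - 2626} = \frac{- \frac{57}{8} - 25871}{-38604 - 2626} = - \frac{207025}{8 \left(-41230\right)} = \left(- \frac{207025}{8}\right) \left(- \frac{1}{41230}\right) = \frac{5915}{9424}$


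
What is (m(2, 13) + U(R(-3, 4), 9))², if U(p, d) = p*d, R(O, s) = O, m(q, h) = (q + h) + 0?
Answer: 144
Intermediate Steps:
m(q, h) = h + q (m(q, h) = (h + q) + 0 = h + q)
U(p, d) = d*p
(m(2, 13) + U(R(-3, 4), 9))² = ((13 + 2) + 9*(-3))² = (15 - 27)² = (-12)² = 144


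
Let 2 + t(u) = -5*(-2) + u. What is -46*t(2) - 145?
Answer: -605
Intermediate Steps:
t(u) = 8 + u (t(u) = -2 + (-5*(-2) + u) = -2 + (10 + u) = 8 + u)
-46*t(2) - 145 = -46*(8 + 2) - 145 = -46*10 - 145 = -460 - 145 = -605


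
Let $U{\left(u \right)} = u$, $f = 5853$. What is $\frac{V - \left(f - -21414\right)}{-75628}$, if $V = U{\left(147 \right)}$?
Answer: $\frac{6780}{18907} \approx 0.3586$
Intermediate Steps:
$V = 147$
$\frac{V - \left(f - -21414\right)}{-75628} = \frac{147 - \left(5853 - -21414\right)}{-75628} = \left(147 - \left(5853 + 21414\right)\right) \left(- \frac{1}{75628}\right) = \left(147 - 27267\right) \left(- \frac{1}{75628}\right) = \left(-27120\right) \left(- \frac{1}{75628}\right) = \frac{6780}{18907}$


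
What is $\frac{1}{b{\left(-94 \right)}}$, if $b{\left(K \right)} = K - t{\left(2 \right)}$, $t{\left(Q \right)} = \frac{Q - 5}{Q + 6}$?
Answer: $- \frac{8}{749} \approx -0.010681$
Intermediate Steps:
$t{\left(Q \right)} = \frac{-5 + Q}{6 + Q}$
$b{\left(K \right)} = \frac{3}{8} + K$ ($b{\left(K \right)} = K - \frac{-5 + 2}{6 + 2} = K - \frac{1}{8} \left(-3\right) = K - - \frac{3}{8} = K + \frac{3}{8} = \frac{3}{8} + K$)
$\frac{1}{b{\left(-94 \right)}} = \frac{1}{\frac{3}{8} - 94} = \frac{1}{- \frac{749}{8}} = - \frac{8}{749}$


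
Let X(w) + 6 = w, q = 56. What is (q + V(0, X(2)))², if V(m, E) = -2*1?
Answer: 2916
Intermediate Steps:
X(w) = -6 + w
V(m, E) = -2
(q + V(0, X(2)))² = (56 - 2)² = 54² = 2916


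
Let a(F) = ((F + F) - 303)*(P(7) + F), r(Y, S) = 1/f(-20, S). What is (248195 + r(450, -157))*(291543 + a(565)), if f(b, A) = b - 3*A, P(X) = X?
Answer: 85584769144302/451 ≈ 1.8977e+11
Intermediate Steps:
r(Y, S) = 1/(-20 - 3*S)
a(F) = (-303 + 2*F)*(7 + F) (a(F) = ((F + F) - 303)*(7 + F) = (2*F - 303)*(7 + F) = (-303 + 2*F)*(7 + F))
(248195 + r(450, -157))*(291543 + a(565)) = (248195 - 1/(20 + 3*(-157)))*(291543 + (-2121 - 289*565 + 2*565²)) = (248195 - 1/(20 - 471))*(291543 + (-2121 - 163285 + 2*319225)) = (248195 - 1/(-451))*(291543 + (-2121 - 163285 + 638450)) = (248195 - 1*(-1/451))*(291543 + 473044) = (248195 + 1/451)*764587 = (111935946/451)*764587 = 85584769144302/451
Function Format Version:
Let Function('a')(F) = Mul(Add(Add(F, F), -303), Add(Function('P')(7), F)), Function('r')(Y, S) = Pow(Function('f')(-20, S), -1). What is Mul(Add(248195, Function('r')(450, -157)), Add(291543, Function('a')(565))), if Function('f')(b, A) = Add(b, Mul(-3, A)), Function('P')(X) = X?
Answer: Rational(85584769144302, 451) ≈ 1.8977e+11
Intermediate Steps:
Function('r')(Y, S) = Pow(Add(-20, Mul(-3, S)), -1)
Function('a')(F) = Mul(Add(-303, Mul(2, F)), Add(7, F)) (Function('a')(F) = Mul(Add(Add(F, F), -303), Add(7, F)) = Mul(Add(Mul(2, F), -303), Add(7, F)) = Mul(Add(-303, Mul(2, F)), Add(7, F)))
Mul(Add(248195, Function('r')(450, -157)), Add(291543, Function('a')(565))) = Mul(Add(248195, Mul(-1, Pow(Add(20, Mul(3, -157)), -1))), Add(291543, Add(-2121, Mul(-289, 565), Mul(2, Pow(565, 2))))) = Mul(Add(248195, Mul(-1, Pow(Add(20, -471), -1))), Add(291543, Add(-2121, -163285, Mul(2, 319225)))) = Mul(Add(248195, Mul(-1, Pow(-451, -1))), Add(291543, Add(-2121, -163285, 638450))) = Mul(Add(248195, Mul(-1, Rational(-1, 451))), Add(291543, 473044)) = Mul(Add(248195, Rational(1, 451)), 764587) = Mul(Rational(111935946, 451), 764587) = Rational(85584769144302, 451)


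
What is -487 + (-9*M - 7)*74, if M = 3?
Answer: -3003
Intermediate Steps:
-487 + (-9*M - 7)*74 = -487 + (-9*3 - 7)*74 = -487 + (-27 - 7)*74 = -487 - 34*74 = -487 - 2516 = -3003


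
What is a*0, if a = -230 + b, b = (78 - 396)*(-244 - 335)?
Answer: 0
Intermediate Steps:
b = 184122 (b = -318*(-579) = 184122)
a = 183892 (a = -230 + 184122 = 183892)
a*0 = 183892*0 = 0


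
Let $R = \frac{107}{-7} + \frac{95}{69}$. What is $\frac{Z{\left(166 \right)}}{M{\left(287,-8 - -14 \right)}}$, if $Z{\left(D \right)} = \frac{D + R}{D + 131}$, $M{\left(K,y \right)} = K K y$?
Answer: $\frac{36730}{35447746257} \approx 1.0362 \cdot 10^{-6}$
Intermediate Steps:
$R = - \frac{6718}{483}$ ($R = 107 \left(- \frac{1}{7}\right) + 95 \cdot \frac{1}{69} = - \frac{107}{7} + \frac{95}{69} = - \frac{6718}{483} \approx -13.909$)
$M{\left(K,y \right)} = y K^{2}$ ($M{\left(K,y \right)} = K^{2} y = y K^{2}$)
$Z{\left(D \right)} = \frac{- \frac{6718}{483} + D}{131 + D}$ ($Z{\left(D \right)} = \frac{D - \frac{6718}{483}}{D + 131} = \frac{- \frac{6718}{483} + D}{131 + D}$)
$\frac{Z{\left(166 \right)}}{M{\left(287,-8 - -14 \right)}} = \frac{\frac{1}{131 + 166} \left(- \frac{6718}{483} + 166\right)}{\left(-8 - -14\right) 287^{2}} = \frac{\frac{1}{297} \cdot \frac{73460}{483}}{\left(-8 + 14\right) 82369} = \frac{\frac{1}{297} \cdot \frac{73460}{483}}{6 \cdot 82369} = \frac{73460}{143451 \cdot 494214} = \frac{73460}{143451} \cdot \frac{1}{494214} = \frac{36730}{35447746257}$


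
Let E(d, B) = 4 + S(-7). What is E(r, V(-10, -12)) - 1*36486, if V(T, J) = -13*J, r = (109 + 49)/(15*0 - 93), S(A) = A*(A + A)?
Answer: -36384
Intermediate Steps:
S(A) = 2*A² (S(A) = A*(2*A) = 2*A²)
r = -158/93 (r = 158/(0 - 93) = 158/(-93) = 158*(-1/93) = -158/93 ≈ -1.6989)
E(d, B) = 102 (E(d, B) = 4 + 2*(-7)² = 4 + 2*49 = 4 + 98 = 102)
E(r, V(-10, -12)) - 1*36486 = 102 - 1*36486 = 102 - 36486 = -36384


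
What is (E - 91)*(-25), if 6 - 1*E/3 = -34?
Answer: -725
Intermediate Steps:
E = 120 (E = 18 - 3*(-34) = 18 + 102 = 120)
(E - 91)*(-25) = (120 - 91)*(-25) = 29*(-25) = -725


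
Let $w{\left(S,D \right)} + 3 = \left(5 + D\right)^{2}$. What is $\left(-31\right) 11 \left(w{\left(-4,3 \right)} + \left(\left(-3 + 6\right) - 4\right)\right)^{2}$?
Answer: $-1227600$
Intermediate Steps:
$w{\left(S,D \right)} = -3 + \left(5 + D\right)^{2}$
$\left(-31\right) 11 \left(w{\left(-4,3 \right)} + \left(\left(-3 + 6\right) - 4\right)\right)^{2} = \left(-31\right) 11 \left(\left(-3 + \left(5 + 3\right)^{2}\right) + \left(\left(-3 + 6\right) - 4\right)\right)^{2} = - 341 \left(\left(-3 + 8^{2}\right) + \left(3 - 4\right)\right)^{2} = - 341 \left(\left(-3 + 64\right) - 1\right)^{2} = - 341 \left(61 - 1\right)^{2} = - 341 \cdot 60^{2} = \left(-341\right) 3600 = -1227600$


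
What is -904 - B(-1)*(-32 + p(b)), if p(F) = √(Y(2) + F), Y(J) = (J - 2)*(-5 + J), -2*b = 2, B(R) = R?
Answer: -936 + I ≈ -936.0 + 1.0*I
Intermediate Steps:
b = -1 (b = -½*2 = -1)
Y(J) = (-5 + J)*(-2 + J) (Y(J) = (-2 + J)*(-5 + J) = (-5 + J)*(-2 + J))
p(F) = √F (p(F) = √((10 + 2² - 7*2) + F) = √((10 + 4 - 14) + F) = √(0 + F) = √F)
-904 - B(-1)*(-32 + p(b)) = -904 - (-1)*(-32 + √(-1)) = -904 - (-1)*(-32 + I) = -904 - (32 - I) = -904 + (-32 + I) = -936 + I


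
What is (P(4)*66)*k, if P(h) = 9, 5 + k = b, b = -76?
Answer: -48114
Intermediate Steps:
k = -81 (k = -5 - 76 = -81)
(P(4)*66)*k = (9*66)*(-81) = 594*(-81) = -48114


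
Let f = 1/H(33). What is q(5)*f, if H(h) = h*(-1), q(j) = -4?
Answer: 4/33 ≈ 0.12121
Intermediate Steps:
H(h) = -h
f = -1/33 (f = 1/(-1*33) = 1/(-33) = -1/33 ≈ -0.030303)
q(5)*f = -4*(-1/33) = 4/33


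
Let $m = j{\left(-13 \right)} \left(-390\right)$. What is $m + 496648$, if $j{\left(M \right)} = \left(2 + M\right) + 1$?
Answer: $500548$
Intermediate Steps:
$j{\left(M \right)} = 3 + M$
$m = 3900$ ($m = \left(3 - 13\right) \left(-390\right) = \left(-10\right) \left(-390\right) = 3900$)
$m + 496648 = 3900 + 496648 = 500548$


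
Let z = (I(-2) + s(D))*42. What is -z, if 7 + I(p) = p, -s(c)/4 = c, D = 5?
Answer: 1218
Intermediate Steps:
s(c) = -4*c
I(p) = -7 + p
z = -1218 (z = ((-7 - 2) - 4*5)*42 = (-9 - 20)*42 = -29*42 = -1218)
-z = -1*(-1218) = 1218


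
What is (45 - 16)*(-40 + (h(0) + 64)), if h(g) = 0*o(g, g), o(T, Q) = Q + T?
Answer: 696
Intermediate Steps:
h(g) = 0 (h(g) = 0*(g + g) = 0*(2*g) = 0)
(45 - 16)*(-40 + (h(0) + 64)) = (45 - 16)*(-40 + (0 + 64)) = 29*(-40 + 64) = 29*24 = 696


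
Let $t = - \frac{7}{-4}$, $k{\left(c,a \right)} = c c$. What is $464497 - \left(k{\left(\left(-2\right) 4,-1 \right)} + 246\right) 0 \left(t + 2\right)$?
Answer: $464497$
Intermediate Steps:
$k{\left(c,a \right)} = c^{2}$
$t = \frac{7}{4}$ ($t = \left(-7\right) \left(- \frac{1}{4}\right) = \frac{7}{4} \approx 1.75$)
$464497 - \left(k{\left(\left(-2\right) 4,-1 \right)} + 246\right) 0 \left(t + 2\right) = 464497 - \left(\left(\left(-2\right) 4\right)^{2} + 246\right) 0 \left(\frac{7}{4} + 2\right) = 464497 - \left(\left(-8\right)^{2} + 246\right) 0 \cdot \frac{15}{4} = 464497 - \left(64 + 246\right) 0 = 464497 - 310 \cdot 0 = 464497 - 0 = 464497 + 0 = 464497$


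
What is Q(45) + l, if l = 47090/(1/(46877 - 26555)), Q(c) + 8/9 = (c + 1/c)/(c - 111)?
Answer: 1421090022967/1485 ≈ 9.5696e+8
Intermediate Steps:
Q(c) = -8/9 + (c + 1/c)/(-111 + c) (Q(c) = -8/9 + (c + 1/c)/(c - 111) = -8/9 + (c + 1/c)/(-111 + c))
l = 956962980 (l = 47090/(1/20322) = 47090*20322 = 956962980)
Q(45) + l = (1/9)*(9 + 45**2 + 888*45)/(45*(-111 + 45)) + 956962980 = (1/9)*(1/45)*(9 + 2025 + 39960)/(-66) + 956962980 = (1/9)*(1/45)*(-1/66)*41994 + 956962980 = -2333/1485 + 956962980 = 1421090022967/1485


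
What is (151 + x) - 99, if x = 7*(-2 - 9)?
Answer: -25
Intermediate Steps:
x = -77 (x = 7*(-11) = -77)
(151 + x) - 99 = (151 - 77) - 99 = 74 - 99 = -25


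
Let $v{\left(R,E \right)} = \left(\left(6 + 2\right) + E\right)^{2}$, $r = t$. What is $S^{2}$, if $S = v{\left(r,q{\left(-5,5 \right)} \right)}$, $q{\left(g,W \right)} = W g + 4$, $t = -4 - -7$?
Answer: $28561$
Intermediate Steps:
$t = 3$ ($t = -4 + 7 = 3$)
$q{\left(g,W \right)} = 4 + W g$
$r = 3$
$v{\left(R,E \right)} = \left(8 + E\right)^{2}$
$S = 169$ ($S = \left(8 + \left(4 + 5 \left(-5\right)\right)\right)^{2} = \left(8 + \left(4 - 25\right)\right)^{2} = \left(8 - 21\right)^{2} = \left(-13\right)^{2} = 169$)
$S^{2} = 169^{2} = 28561$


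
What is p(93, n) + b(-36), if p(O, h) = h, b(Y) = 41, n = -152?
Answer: -111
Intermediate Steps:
p(93, n) + b(-36) = -152 + 41 = -111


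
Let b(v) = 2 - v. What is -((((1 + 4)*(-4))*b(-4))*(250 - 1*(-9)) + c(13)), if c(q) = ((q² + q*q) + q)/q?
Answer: 31053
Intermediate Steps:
c(q) = (q + 2*q²)/q (c(q) = ((q² + q²) + q)/q = (2*q² + q)/q = (q + 2*q²)/q)
-((((1 + 4)*(-4))*b(-4))*(250 - 1*(-9)) + c(13)) = -((((1 + 4)*(-4))*(2 - 1*(-4)))*(250 - 1*(-9)) + (1 + 2*13)) = -(((5*(-4))*(2 + 4))*(250 + 9) + (1 + 26)) = -(-20*6*259 + 27) = -(-120*259 + 27) = -(-31080 + 27) = -1*(-31053) = 31053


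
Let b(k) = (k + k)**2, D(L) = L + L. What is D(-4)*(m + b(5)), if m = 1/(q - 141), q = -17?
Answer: -63196/79 ≈ -799.95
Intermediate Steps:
D(L) = 2*L
b(k) = 4*k**2 (b(k) = (2*k)**2 = 4*k**2)
m = -1/158 (m = 1/(-17 - 141) = 1/(-158) = -1/158 ≈ -0.0063291)
D(-4)*(m + b(5)) = (2*(-4))*(-1/158 + 4*5**2) = -8*(-1/158 + 4*25) = -8*(-1/158 + 100) = -8*15799/158 = -63196/79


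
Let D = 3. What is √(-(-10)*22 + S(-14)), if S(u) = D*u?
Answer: √178 ≈ 13.342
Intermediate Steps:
S(u) = 3*u
√(-(-10)*22 + S(-14)) = √(-(-10)*22 + 3*(-14)) = √(-10*(-22) - 42) = √(220 - 42) = √178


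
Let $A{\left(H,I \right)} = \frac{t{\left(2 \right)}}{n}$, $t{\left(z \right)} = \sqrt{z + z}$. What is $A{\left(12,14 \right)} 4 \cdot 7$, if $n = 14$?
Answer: $4$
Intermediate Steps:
$t{\left(z \right)} = \sqrt{2} \sqrt{z}$ ($t{\left(z \right)} = \sqrt{2 z} = \sqrt{2} \sqrt{z}$)
$A{\left(H,I \right)} = \frac{1}{7}$ ($A{\left(H,I \right)} = \frac{\sqrt{2} \sqrt{2}}{14} = 2 \cdot \frac{1}{14} = \frac{1}{7}$)
$A{\left(12,14 \right)} 4 \cdot 7 = \frac{4 \cdot 7}{7} = \frac{1}{7} \cdot 28 = 4$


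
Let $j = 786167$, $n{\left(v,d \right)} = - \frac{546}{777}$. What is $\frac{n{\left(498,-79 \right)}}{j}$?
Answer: $- \frac{26}{29088179} \approx -8.9383 \cdot 10^{-7}$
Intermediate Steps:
$n{\left(v,d \right)} = - \frac{26}{37}$ ($n{\left(v,d \right)} = \left(-546\right) \frac{1}{777} = - \frac{26}{37}$)
$\frac{n{\left(498,-79 \right)}}{j} = - \frac{26}{37 \cdot 786167} = \left(- \frac{26}{37}\right) \frac{1}{786167} = - \frac{26}{29088179}$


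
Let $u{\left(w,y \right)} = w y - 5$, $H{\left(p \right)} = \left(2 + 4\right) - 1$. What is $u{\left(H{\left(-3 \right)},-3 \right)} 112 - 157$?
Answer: $-2397$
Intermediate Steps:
$H{\left(p \right)} = 5$ ($H{\left(p \right)} = 6 - 1 = 5$)
$u{\left(w,y \right)} = -5 + w y$
$u{\left(H{\left(-3 \right)},-3 \right)} 112 - 157 = \left(-5 + 5 \left(-3\right)\right) 112 - 157 = \left(-5 - 15\right) 112 - 157 = \left(-20\right) 112 - 157 = -2240 - 157 = -2397$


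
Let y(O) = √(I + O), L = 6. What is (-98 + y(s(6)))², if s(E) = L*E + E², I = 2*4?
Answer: 9684 - 784*√5 ≈ 7930.9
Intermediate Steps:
I = 8
s(E) = E² + 6*E (s(E) = 6*E + E² = E² + 6*E)
y(O) = √(8 + O)
(-98 + y(s(6)))² = (-98 + √(8 + 6*(6 + 6)))² = (-98 + √(8 + 6*12))² = (-98 + √(8 + 72))² = (-98 + √80)² = (-98 + 4*√5)²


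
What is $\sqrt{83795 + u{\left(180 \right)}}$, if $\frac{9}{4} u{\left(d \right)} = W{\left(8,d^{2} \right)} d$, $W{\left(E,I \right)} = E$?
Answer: $\sqrt{84435} \approx 290.58$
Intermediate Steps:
$u{\left(d \right)} = \frac{32 d}{9}$ ($u{\left(d \right)} = \frac{4 \cdot 8 d}{9} = \frac{32 d}{9}$)
$\sqrt{83795 + u{\left(180 \right)}} = \sqrt{83795 + \frac{32}{9} \cdot 180} = \sqrt{83795 + 640} = \sqrt{84435}$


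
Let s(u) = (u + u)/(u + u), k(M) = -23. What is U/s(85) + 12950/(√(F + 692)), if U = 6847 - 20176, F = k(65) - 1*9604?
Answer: -13329 - 2590*I*√8935/1787 ≈ -13329.0 - 137.0*I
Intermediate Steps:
F = -9627 (F = -23 - 1*9604 = -23 - 9604 = -9627)
s(u) = 1 (s(u) = (2*u)/((2*u)) = (2*u)*(1/(2*u)) = 1)
U = -13329
U/s(85) + 12950/(√(F + 692)) = -13329/1 + 12950/(√(-9627 + 692)) = -13329*1 + 12950/(√(-8935)) = -13329 + 12950/((I*√8935)) = -13329 + 12950*(-I*√8935/8935) = -13329 - 2590*I*√8935/1787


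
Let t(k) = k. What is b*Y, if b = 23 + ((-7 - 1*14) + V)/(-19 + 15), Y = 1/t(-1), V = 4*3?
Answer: -101/4 ≈ -25.250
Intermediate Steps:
V = 12
Y = -1 (Y = 1/(-1) = -1)
b = 101/4 (b = 23 + ((-7 - 1*14) + 12)/(-19 + 15) = 23 + ((-7 - 14) + 12)/(-4) = 23 + (-21 + 12)*(-1/4) = 23 - 9*(-1/4) = 23 + 9/4 = 101/4 ≈ 25.250)
b*Y = (101/4)*(-1) = -101/4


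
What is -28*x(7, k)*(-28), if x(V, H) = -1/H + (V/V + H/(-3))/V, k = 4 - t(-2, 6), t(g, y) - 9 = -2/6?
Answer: 4088/9 ≈ 454.22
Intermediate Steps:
t(g, y) = 26/3 (t(g, y) = 9 - 2/6 = 9 - 2*⅙ = 9 - ⅓ = 26/3)
k = -14/3 (k = 4 - 1*26/3 = 4 - 26/3 = -14/3 ≈ -4.6667)
x(V, H) = -1/H + (1 - H/3)/V (x(V, H) = -1/H + (1 + H*(-⅓))/V = -1/H + (1 - H/3)/V)
-28*x(7, k)*(-28) = -28*(1/7 - 1/(-14/3) - ⅓*(-14/3)/7)*(-28) = -28*(⅐ - 1*(-3/14) - ⅓*(-14/3)*⅐)*(-28) = -28*(⅐ + 3/14 + 2/9)*(-28) = -28*73/126*(-28) = -146/9*(-28) = 4088/9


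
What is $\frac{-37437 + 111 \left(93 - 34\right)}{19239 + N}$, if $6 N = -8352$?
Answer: $- \frac{1144}{661} \approx -1.7307$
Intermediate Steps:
$N = -1392$ ($N = \frac{1}{6} \left(-8352\right) = -1392$)
$\frac{-37437 + 111 \left(93 - 34\right)}{19239 + N} = \frac{-37437 + 111 \left(93 - 34\right)}{19239 - 1392} = \frac{-37437 + 111 \cdot 59}{17847} = \left(-37437 + 6549\right) \frac{1}{17847} = \left(-30888\right) \frac{1}{17847} = - \frac{1144}{661}$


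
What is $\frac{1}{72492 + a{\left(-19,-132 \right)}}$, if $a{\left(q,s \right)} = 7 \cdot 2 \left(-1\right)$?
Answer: $\frac{1}{72478} \approx 1.3797 \cdot 10^{-5}$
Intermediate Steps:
$a{\left(q,s \right)} = -14$ ($a{\left(q,s \right)} = 14 \left(-1\right) = -14$)
$\frac{1}{72492 + a{\left(-19,-132 \right)}} = \frac{1}{72492 - 14} = \frac{1}{72478}$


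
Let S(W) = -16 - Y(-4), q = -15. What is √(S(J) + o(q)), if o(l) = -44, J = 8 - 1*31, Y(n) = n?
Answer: 2*I*√14 ≈ 7.4833*I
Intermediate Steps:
J = -23 (J = 8 - 31 = -23)
S(W) = -12 (S(W) = -16 - 1*(-4) = -16 + 4 = -12)
√(S(J) + o(q)) = √(-12 - 44) = √(-56) = 2*I*√14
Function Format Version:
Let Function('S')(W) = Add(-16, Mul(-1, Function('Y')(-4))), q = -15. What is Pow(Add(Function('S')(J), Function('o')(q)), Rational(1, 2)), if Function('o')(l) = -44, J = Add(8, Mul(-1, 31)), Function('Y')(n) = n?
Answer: Mul(2, I, Pow(14, Rational(1, 2))) ≈ Mul(7.4833, I)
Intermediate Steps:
J = -23 (J = Add(8, -31) = -23)
Function('S')(W) = -12 (Function('S')(W) = Add(-16, Mul(-1, -4)) = Add(-16, 4) = -12)
Pow(Add(Function('S')(J), Function('o')(q)), Rational(1, 2)) = Pow(Add(-12, -44), Rational(1, 2)) = Pow(-56, Rational(1, 2)) = Mul(2, I, Pow(14, Rational(1, 2)))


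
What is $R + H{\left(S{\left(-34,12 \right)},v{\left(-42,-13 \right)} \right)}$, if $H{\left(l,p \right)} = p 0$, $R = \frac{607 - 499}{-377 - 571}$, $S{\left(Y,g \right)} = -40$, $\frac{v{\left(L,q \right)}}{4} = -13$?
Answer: $- \frac{9}{79} \approx -0.11392$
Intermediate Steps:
$v{\left(L,q \right)} = -52$ ($v{\left(L,q \right)} = 4 \left(-13\right) = -52$)
$R = - \frac{9}{79}$ ($R = \frac{108}{-948} = 108 \left(- \frac{1}{948}\right) = - \frac{9}{79} \approx -0.11392$)
$H{\left(l,p \right)} = 0$
$R + H{\left(S{\left(-34,12 \right)},v{\left(-42,-13 \right)} \right)} = - \frac{9}{79} + 0 = - \frac{9}{79}$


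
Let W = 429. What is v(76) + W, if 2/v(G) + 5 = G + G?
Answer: 63065/147 ≈ 429.01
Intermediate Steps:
v(G) = 2/(-5 + 2*G) (v(G) = 2/(-5 + (G + G)) = 2/(-5 + 2*G))
v(76) + W = 2/(-5 + 2*76) + 429 = 2/(-5 + 152) + 429 = 2/147 + 429 = 63065/147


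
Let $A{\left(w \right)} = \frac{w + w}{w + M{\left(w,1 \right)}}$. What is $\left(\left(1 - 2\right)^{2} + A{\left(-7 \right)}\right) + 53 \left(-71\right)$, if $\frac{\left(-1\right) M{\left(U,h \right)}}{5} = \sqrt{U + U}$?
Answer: $\frac{10 \left(- 1881 \sqrt{14} + 2632 i\right)}{- 7 i + 5 \sqrt{14}} \approx -3761.8 - 0.65643 i$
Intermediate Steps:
$M{\left(U,h \right)} = - 5 \sqrt{2} \sqrt{U}$ ($M{\left(U,h \right)} = - 5 \sqrt{U + U} = - 5 \sqrt{2 U} = - 5 \sqrt{2} \sqrt{U}$)
$A{\left(w \right)} = \frac{2 w}{w - 5 \sqrt{2} \sqrt{w}}$ ($A{\left(w \right)} = \frac{w + w}{w - 5 \sqrt{2} \sqrt{w}} = \frac{2 w}{w - 5 \sqrt{2} \sqrt{w}}$)
$\left(\left(1 - 2\right)^{2} + A{\left(-7 \right)}\right) + 53 \left(-71\right) = \left(\left(1 - 2\right)^{2} + 2 \left(-7\right) \frac{1}{-7 - 5 \sqrt{2} \sqrt{-7}}\right) + 53 \left(-71\right) = \left(\left(-1\right)^{2} + 2 \left(-7\right) \frac{1}{-7 - 5 \sqrt{2} i \sqrt{7}}\right) - 3763 = \left(1 + 2 \left(-7\right) \frac{1}{-7 - 5 i \sqrt{14}}\right) - 3763 = \left(1 - \frac{14}{-7 - 5 i \sqrt{14}}\right) - 3763 = -3762 - \frac{14}{-7 - 5 i \sqrt{14}}$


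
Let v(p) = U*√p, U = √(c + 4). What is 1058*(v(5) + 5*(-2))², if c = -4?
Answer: 105800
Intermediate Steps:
U = 0 (U = √(-4 + 4) = √0 = 0)
v(p) = 0 (v(p) = 0*√p = 0)
1058*(v(5) + 5*(-2))² = 1058*(0 + 5*(-2))² = 1058*(0 - 10)² = 1058*(-10)² = 1058*100 = 105800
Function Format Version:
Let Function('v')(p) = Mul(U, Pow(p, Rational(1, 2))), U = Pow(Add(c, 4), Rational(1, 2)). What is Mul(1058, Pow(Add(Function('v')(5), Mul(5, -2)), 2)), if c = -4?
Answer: 105800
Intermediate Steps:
U = 0 (U = Pow(Add(-4, 4), Rational(1, 2)) = Pow(0, Rational(1, 2)) = 0)
Function('v')(p) = 0 (Function('v')(p) = Mul(0, Pow(p, Rational(1, 2))) = 0)
Mul(1058, Pow(Add(Function('v')(5), Mul(5, -2)), 2)) = Mul(1058, Pow(Add(0, Mul(5, -2)), 2)) = Mul(1058, Pow(Add(0, -10), 2)) = Mul(1058, Pow(-10, 2)) = Mul(1058, 100) = 105800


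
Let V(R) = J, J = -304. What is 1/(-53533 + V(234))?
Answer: -1/53837 ≈ -1.8575e-5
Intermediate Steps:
V(R) = -304
1/(-53533 + V(234)) = 1/(-53533 - 304) = 1/(-53837) = -1/53837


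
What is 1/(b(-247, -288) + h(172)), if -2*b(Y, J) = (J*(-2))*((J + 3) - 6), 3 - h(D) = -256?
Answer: 1/84067 ≈ 1.1895e-5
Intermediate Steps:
h(D) = 259 (h(D) = 3 - 1*(-256) = 3 + 256 = 259)
b(Y, J) = J*(-3 + J) (b(Y, J) = -J*(-2)*((J + 3) - 6)/2 = -(-2*J)*((3 + J) - 6)/2 = -(-2*J)*(-3 + J)/2 = -(-1)*J*(-3 + J) = J*(-3 + J))
1/(b(-247, -288) + h(172)) = 1/(-288*(-3 - 288) + 259) = 1/(-288*(-291) + 259) = 1/(83808 + 259) = 1/84067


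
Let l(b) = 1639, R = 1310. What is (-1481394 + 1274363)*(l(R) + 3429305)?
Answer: -710311767264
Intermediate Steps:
(-1481394 + 1274363)*(l(R) + 3429305) = (-1481394 + 1274363)*(1639 + 3429305) = -207031*3430944 = -710311767264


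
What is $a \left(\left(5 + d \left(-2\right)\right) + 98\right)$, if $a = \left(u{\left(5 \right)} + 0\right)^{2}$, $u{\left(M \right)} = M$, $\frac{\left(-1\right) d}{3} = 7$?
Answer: $3625$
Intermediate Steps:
$d = -21$ ($d = \left(-3\right) 7 = -21$)
$a = 25$ ($a = \left(5 + 0\right)^{2} = 5^{2} = 25$)
$a \left(\left(5 + d \left(-2\right)\right) + 98\right) = 25 \left(\left(5 - -42\right) + 98\right) = 25 \left(\left(5 + 42\right) + 98\right) = 25 \left(47 + 98\right) = 25 \cdot 145 = 3625$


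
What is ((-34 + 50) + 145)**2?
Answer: 25921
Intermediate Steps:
((-34 + 50) + 145)**2 = (16 + 145)**2 = 161**2 = 25921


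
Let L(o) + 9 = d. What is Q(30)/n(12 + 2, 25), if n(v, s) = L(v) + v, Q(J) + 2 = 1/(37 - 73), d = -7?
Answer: 73/72 ≈ 1.0139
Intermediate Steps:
Q(J) = -73/36 (Q(J) = -2 + 1/(37 - 73) = -2 + 1/(-36) = -2 - 1/36 = -73/36)
L(o) = -16 (L(o) = -9 - 7 = -16)
n(v, s) = -16 + v
Q(30)/n(12 + 2, 25) = -73/(36*(-16 + (12 + 2))) = -73/(36*(-16 + 14)) = -73/36/(-2) = -73/36*(-½) = 73/72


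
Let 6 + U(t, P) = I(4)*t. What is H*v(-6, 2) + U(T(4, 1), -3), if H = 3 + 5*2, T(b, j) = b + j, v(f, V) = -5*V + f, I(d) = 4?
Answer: -194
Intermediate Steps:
v(f, V) = f - 5*V
U(t, P) = -6 + 4*t
H = 13 (H = 3 + 10 = 13)
H*v(-6, 2) + U(T(4, 1), -3) = 13*(-6 - 5*2) + (-6 + 4*(4 + 1)) = 13*(-6 - 10) + (-6 + 4*5) = 13*(-16) + (-6 + 20) = -208 + 14 = -194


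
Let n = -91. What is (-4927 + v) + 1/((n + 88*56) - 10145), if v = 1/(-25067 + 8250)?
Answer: -439806883697/89264636 ≈ -4927.0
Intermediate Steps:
v = -1/16817 (v = 1/(-16817) = -1/16817 ≈ -5.9464e-5)
(-4927 + v) + 1/((n + 88*56) - 10145) = (-4927 - 1/16817) + 1/((-91 + 88*56) - 10145) = -82857360/16817 + 1/((-91 + 4928) - 10145) = -82857360/16817 + 1/(4837 - 10145) = -82857360/16817 + 1/(-5308) = -82857360/16817 - 1/5308 = -439806883697/89264636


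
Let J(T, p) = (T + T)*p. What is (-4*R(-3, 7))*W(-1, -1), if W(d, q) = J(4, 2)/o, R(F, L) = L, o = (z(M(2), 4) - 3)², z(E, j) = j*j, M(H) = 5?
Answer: -448/169 ≈ -2.6509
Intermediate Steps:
z(E, j) = j²
J(T, p) = 2*T*p (J(T, p) = (2*T)*p = 2*T*p)
o = 169 (o = (4² - 3)² = (16 - 3)² = 13² = 169)
W(d, q) = 16/169 (W(d, q) = (2*4*2)/169 = 16*(1/169) = 16/169)
(-4*R(-3, 7))*W(-1, -1) = -4*7*(16/169) = -28*16/169 = -448/169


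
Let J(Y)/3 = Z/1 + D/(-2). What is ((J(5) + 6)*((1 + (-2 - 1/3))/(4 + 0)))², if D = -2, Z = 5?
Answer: 64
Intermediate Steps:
J(Y) = 18 (J(Y) = 3*(5/1 - 2/(-2)) = 3*(5*1 - 2*(-½)) = 3*(5 + 1) = 3*6 = 18)
((J(5) + 6)*((1 + (-2 - 1/3))/(4 + 0)))² = ((18 + 6)*((1 + (-2 - 1/3))/(4 + 0)))² = (24*((1 + (-2 - 1*⅓))/4))² = (24*((1 + (-2 - ⅓))*(¼)))² = (24*((1 - 7/3)*(¼)))² = (24*(-4/3*¼))² = (24*(-⅓))² = (-8)² = 64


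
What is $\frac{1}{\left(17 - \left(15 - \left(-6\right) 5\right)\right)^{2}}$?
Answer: $\frac{1}{784} \approx 0.0012755$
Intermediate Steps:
$\frac{1}{\left(17 - \left(15 - \left(-6\right) 5\right)\right)^{2}} = \frac{1}{\left(17 - \left(15 - -30\right)\right)^{2}} = \frac{1}{\left(17 - \left(15 + 30\right)\right)^{2}} = \frac{1}{\left(17 - 45\right)^{2}} = \frac{1}{\left(-28\right)^{2}} = \frac{1}{784}$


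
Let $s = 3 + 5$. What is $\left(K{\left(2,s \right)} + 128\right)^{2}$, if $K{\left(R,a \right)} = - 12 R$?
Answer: $10816$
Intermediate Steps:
$s = 8$
$\left(K{\left(2,s \right)} + 128\right)^{2} = \left(\left(-12\right) 2 + 128\right)^{2} = \left(-24 + 128\right)^{2} = 104^{2} = 10816$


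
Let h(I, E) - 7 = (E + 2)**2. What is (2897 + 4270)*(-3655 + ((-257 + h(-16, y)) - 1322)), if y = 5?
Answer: -37110726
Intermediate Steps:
h(I, E) = 7 + (2 + E)**2 (h(I, E) = 7 + (E + 2)**2 = 7 + (2 + E)**2)
(2897 + 4270)*(-3655 + ((-257 + h(-16, y)) - 1322)) = (2897 + 4270)*(-3655 + ((-257 + (7 + (2 + 5)**2)) - 1322)) = 7167*(-3655 + ((-257 + (7 + 7**2)) - 1322)) = 7167*(-3655 + ((-257 + (7 + 49)) - 1322)) = 7167*(-3655 + ((-257 + 56) - 1322)) = 7167*(-3655 + (-201 - 1322)) = 7167*(-3655 - 1523) = 7167*(-5178) = -37110726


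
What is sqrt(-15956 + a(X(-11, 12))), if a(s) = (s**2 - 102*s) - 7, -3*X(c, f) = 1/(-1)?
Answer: 2*I*sqrt(35993)/3 ≈ 126.48*I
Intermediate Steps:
X(c, f) = 1/3 (X(c, f) = -1/3/(-1) = -1/3*(-1) = 1/3)
a(s) = -7 + s**2 - 102*s
sqrt(-15956 + a(X(-11, 12))) = sqrt(-15956 + (-7 + (1/3)**2 - 102*1/3)) = sqrt(-15956 + (-7 + 1/9 - 34)) = sqrt(-15956 - 368/9) = sqrt(-143972/9) = 2*I*sqrt(35993)/3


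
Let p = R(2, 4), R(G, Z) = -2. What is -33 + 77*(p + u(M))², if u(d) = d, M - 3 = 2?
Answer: 660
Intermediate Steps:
M = 5 (M = 3 + 2 = 5)
p = -2
-33 + 77*(p + u(M))² = -33 + 77*(-2 + 5)² = -33 + 77*3² = -33 + 77*9 = -33 + 693 = 660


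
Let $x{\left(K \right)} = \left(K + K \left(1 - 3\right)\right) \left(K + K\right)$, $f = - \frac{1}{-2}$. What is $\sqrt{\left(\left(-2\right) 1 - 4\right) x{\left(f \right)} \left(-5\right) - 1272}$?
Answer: $3 i \sqrt{143} \approx 35.875 i$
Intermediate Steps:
$f = \frac{1}{2}$ ($f = \left(-1\right) \left(- \frac{1}{2}\right) = \frac{1}{2} \approx 0.5$)
$x{\left(K \right)} = - 2 K^{2}$ ($x{\left(K \right)} = \left(K + K \left(-2\right)\right) 2 K = \left(K - 2 K\right) 2 K = - K 2 K = - 2 K^{2}$)
$\sqrt{\left(\left(-2\right) 1 - 4\right) x{\left(f \right)} \left(-5\right) - 1272} = \sqrt{\left(\left(-2\right) 1 - 4\right) \left(- \frac{2}{4}\right) \left(-5\right) - 1272} = \sqrt{\left(-2 - 4\right) \left(\left(-2\right) \frac{1}{4}\right) \left(-5\right) - 1272} = \sqrt{\left(-6\right) \left(- \frac{1}{2}\right) \left(-5\right) - 1272} = \sqrt{3 \left(-5\right) - 1272} = \sqrt{-15 - 1272} = \sqrt{-1287} = 3 i \sqrt{143}$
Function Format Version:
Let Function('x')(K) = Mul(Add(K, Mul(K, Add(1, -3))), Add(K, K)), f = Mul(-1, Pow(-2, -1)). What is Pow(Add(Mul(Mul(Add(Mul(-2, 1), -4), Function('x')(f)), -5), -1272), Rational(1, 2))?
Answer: Mul(3, I, Pow(143, Rational(1, 2))) ≈ Mul(35.875, I)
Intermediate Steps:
f = Rational(1, 2) (f = Mul(-1, Rational(-1, 2)) = Rational(1, 2) ≈ 0.50000)
Function('x')(K) = Mul(-2, Pow(K, 2)) (Function('x')(K) = Mul(Add(K, Mul(K, -2)), Mul(2, K)) = Mul(Add(K, Mul(-2, K)), Mul(2, K)) = Mul(Mul(-1, K), Mul(2, K)) = Mul(-2, Pow(K, 2)))
Pow(Add(Mul(Mul(Add(Mul(-2, 1), -4), Function('x')(f)), -5), -1272), Rational(1, 2)) = Pow(Add(Mul(Mul(Add(Mul(-2, 1), -4), Mul(-2, Pow(Rational(1, 2), 2))), -5), -1272), Rational(1, 2)) = Pow(Add(Mul(Mul(Add(-2, -4), Mul(-2, Rational(1, 4))), -5), -1272), Rational(1, 2)) = Pow(Add(Mul(Mul(-6, Rational(-1, 2)), -5), -1272), Rational(1, 2)) = Pow(Add(Mul(3, -5), -1272), Rational(1, 2)) = Pow(Add(-15, -1272), Rational(1, 2)) = Pow(-1287, Rational(1, 2)) = Mul(3, I, Pow(143, Rational(1, 2)))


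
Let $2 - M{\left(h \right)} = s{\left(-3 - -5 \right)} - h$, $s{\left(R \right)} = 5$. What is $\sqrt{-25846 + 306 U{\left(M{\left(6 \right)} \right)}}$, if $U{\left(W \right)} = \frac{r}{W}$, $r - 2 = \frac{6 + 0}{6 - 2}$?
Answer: $i \sqrt{25489} \approx 159.65 i$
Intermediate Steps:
$r = \frac{7}{2}$ ($r = 2 + \frac{6 + 0}{6 - 2} = 2 + \frac{6}{4} = 2 + 6 \cdot \frac{1}{4} = 2 + \frac{3}{2} = \frac{7}{2} \approx 3.5$)
$M{\left(h \right)} = -3 + h$ ($M{\left(h \right)} = 2 - \left(5 - h\right) = 2 + \left(-5 + h\right) = -3 + h$)
$U{\left(W \right)} = \frac{7}{2 W}$
$\sqrt{-25846 + 306 U{\left(M{\left(6 \right)} \right)}} = \sqrt{-25846 + 306 \frac{7}{2 \left(-3 + 6\right)}} = \sqrt{-25846 + 306 \frac{7}{2 \cdot 3}} = \sqrt{-25846 + 306 \cdot \frac{7}{2} \cdot \frac{1}{3}} = \sqrt{-25846 + 306 \cdot \frac{7}{6}} = \sqrt{-25846 + 357} = \sqrt{-25489} = i \sqrt{25489}$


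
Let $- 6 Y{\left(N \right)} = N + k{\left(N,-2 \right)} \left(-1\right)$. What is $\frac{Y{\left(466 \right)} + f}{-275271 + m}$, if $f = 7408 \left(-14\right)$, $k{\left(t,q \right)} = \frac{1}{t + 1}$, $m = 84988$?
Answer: $\frac{290818645}{533172966} \approx 0.54545$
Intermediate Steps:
$k{\left(t,q \right)} = \frac{1}{1 + t}$
$Y{\left(N \right)} = - \frac{N}{6} + \frac{1}{6 \left(1 + N\right)}$ ($Y{\left(N \right)} = - \frac{N + \frac{1}{1 + N} \left(-1\right)}{6} = - \frac{N - \frac{1}{1 + N}}{6} = - \frac{N}{6} + \frac{1}{6 \left(1 + N\right)}$)
$f = -103712$
$\frac{Y{\left(466 \right)} + f}{-275271 + m} = \frac{\frac{1 - 466 \left(1 + 466\right)}{6 \left(1 + 466\right)} - 103712}{-275271 + 84988} = \frac{\frac{1 - 466 \cdot 467}{6 \cdot 467} - 103712}{-190283} = \left(\frac{1}{6} \cdot \frac{1}{467} \left(1 - 217622\right) - 103712\right) \left(- \frac{1}{190283}\right) = \left(\frac{1}{6} \cdot \frac{1}{467} \left(-217621\right) - 103712\right) \left(- \frac{1}{190283}\right) = \left(- \frac{217621}{2802} - 103712\right) \left(- \frac{1}{190283}\right) = \left(- \frac{290818645}{2802}\right) \left(- \frac{1}{190283}\right) = \frac{290818645}{533172966}$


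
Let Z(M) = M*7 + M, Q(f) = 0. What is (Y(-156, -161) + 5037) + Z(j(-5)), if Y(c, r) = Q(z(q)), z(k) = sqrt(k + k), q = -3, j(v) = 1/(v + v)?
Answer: 25181/5 ≈ 5036.2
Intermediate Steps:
j(v) = 1/(2*v)
z(k) = sqrt(2)*sqrt(k) (z(k) = sqrt(2*k) = sqrt(2)*sqrt(k))
Y(c, r) = 0
Z(M) = 8*M (Z(M) = 7*M + M = 8*M)
(Y(-156, -161) + 5037) + Z(j(-5)) = (0 + 5037) + 8*((1/2)/(-5)) = 5037 + 8*((1/2)*(-1/5)) = 5037 + 8*(-1/10) = 5037 - 4/5 = 25181/5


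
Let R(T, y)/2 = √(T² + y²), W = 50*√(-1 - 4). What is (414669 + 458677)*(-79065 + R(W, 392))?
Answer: -69051101490 + 3493384*√35291 ≈ -6.8395e+10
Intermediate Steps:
W = 50*I*√5 (W = 50*√(-5) = 50*(I*√5) = 50*I*√5 ≈ 111.8*I)
R(T, y) = 2*√(T² + y²)
(414669 + 458677)*(-79065 + R(W, 392)) = (414669 + 458677)*(-79065 + 2*√((50*I*√5)² + 392²)) = 873346*(-79065 + 2*√(-12500 + 153664)) = 873346*(-79065 + 2*√141164) = 873346*(-79065 + 2*(2*√35291)) = 873346*(-79065 + 4*√35291) = -69051101490 + 3493384*√35291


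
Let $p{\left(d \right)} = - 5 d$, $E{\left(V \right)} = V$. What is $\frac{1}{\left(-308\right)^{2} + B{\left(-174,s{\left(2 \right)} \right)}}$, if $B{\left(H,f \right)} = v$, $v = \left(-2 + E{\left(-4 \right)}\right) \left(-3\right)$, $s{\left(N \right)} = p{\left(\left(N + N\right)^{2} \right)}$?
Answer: $\frac{1}{94882} \approx 1.0539 \cdot 10^{-5}$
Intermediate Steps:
$s{\left(N \right)} = - 20 N^{2}$ ($s{\left(N \right)} = - 5 \left(N + N\right)^{2} = - 5 \left(2 N\right)^{2} = - 5 \cdot 4 N^{2} = - 20 N^{2}$)
$v = 18$ ($v = \left(-2 - 4\right) \left(-3\right) = \left(-6\right) \left(-3\right) = 18$)
$B{\left(H,f \right)} = 18$
$\frac{1}{\left(-308\right)^{2} + B{\left(-174,s{\left(2 \right)} \right)}} = \frac{1}{\left(-308\right)^{2} + 18} = \frac{1}{94864 + 18} = \frac{1}{94882}$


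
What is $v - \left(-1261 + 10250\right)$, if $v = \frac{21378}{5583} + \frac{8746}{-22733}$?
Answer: $- \frac{380143930705}{42306113} \approx -8985.6$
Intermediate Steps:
$v = \frac{145719052}{42306113}$ ($v = 21378 \cdot \frac{1}{5583} + 8746 \left(- \frac{1}{22733}\right) = \frac{7126}{1861} - \frac{8746}{22733} = \frac{145719052}{42306113} \approx 3.4444$)
$v - \left(-1261 + 10250\right) = \frac{145719052}{42306113} - \left(-1261 + 10250\right) = \frac{145719052}{42306113} - 8989 = - \frac{380143930705}{42306113}$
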